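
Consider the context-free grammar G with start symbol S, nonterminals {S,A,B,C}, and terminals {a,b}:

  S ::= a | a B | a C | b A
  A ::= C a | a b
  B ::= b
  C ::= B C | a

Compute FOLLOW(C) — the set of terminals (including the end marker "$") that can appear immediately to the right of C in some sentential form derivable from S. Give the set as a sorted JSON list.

Compute FIRST by fixpoint:
[1]
  A via A→a b: +{a}
  B via B→b: +{b}
  C via C→B C: +{b}
  C via C→a: +{a}
  S via S→a: +{a}
  S via S→b A: +{b}
  FIRST[S]={a,b}  FIRST[A]={a}  FIRST[B]={b}  FIRST[C]={a,b}
[2]
  A via A→C a: +{b}
  FIRST[S]={a,b}  FIRST[A]={a,b}  FIRST[B]={b}  FIRST[C]={a,b}
[3] — fixpoint
  FIRST[S]={a,b}  FIRST[A]={a,b}  FIRST[B]={b}  FIRST[C]={a,b}

FOLLOW iteration:
FOLLOW(S) := {$}
round 1:
  A→C a: FOLLOW(C) ⊇ FIRST(a) = {a}; new: +{a}
  C→B C: FOLLOW(B) ⊇ FIRST(C) = {a,b}; new: +{a,b}
  S→a B: FOLLOW(B) ⊇ FOLLOW(S) ⊇ {$}; new: +{$}
  S→a C: FOLLOW(C) ⊇ FOLLOW(S) ⊇ {$}; new: +{$}
  S→b A: FOLLOW(A) ⊇ FOLLOW(S) ⊇ {$}; new: +{$}
  S: {$}  A: {$}  B: {$,a,b}  C: {$,a}
round 2: (no change)
  S: {$}  A: {$}  B: {$,a,b}  C: {$,a}

FOLLOW(C) = ["$", "a"]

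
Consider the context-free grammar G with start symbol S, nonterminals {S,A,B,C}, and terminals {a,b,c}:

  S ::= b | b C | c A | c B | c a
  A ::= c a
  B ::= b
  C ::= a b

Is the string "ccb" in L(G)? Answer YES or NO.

CNF form of G:
  S -> T0 A | T0 B | T0 T1 | T2 C | b
  A -> T0 T1
  B -> b
  C -> T1 T2
  T0 -> c
  T1 -> a
  T2 -> b

CYK table (by increasing span):
  [0..0]={T0}  "c"  orig:{}
  [1..1]={T0}  "c"  orig:{}
  [2..2]={B,S,T2}  "b"  orig:{B,S}
  [0..1]=∅  "cc"
  [1..2]={S}  "cb"
  [0..2]=∅  "ccb"

S ∉ T[0,2] ⇒ NO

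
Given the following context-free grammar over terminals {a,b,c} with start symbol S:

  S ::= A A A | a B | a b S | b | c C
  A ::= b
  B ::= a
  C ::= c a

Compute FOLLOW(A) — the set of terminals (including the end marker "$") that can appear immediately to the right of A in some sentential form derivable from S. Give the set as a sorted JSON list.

Compute FIRST by fixpoint:
iter 1:
  A via A→b: +{b}
  B via B→a: +{a}
  C via C→c a: +{c}
  S via S→A A A: +{b}
  S via S→a B: +{a}
  S via S→c C: +{c}
  FIRST[S]={a,b,c}  FIRST[A]={b}  FIRST[B]={a}  FIRST[C]={c}
iter 2: (no change)
  FIRST[S]={a,b,c}  FIRST[A]={b}  FIRST[B]={a}  FIRST[C]={c}

FOLLOW iteration:
FOLLOW(S) := {$}
[1]
  S→A A A: FOLLOW(A) ⊇ FIRST(A) = {b}; new: +{b}
  S→A A A: FOLLOW(A) ⊇ FOLLOW(S) ⊇ {$}; new: +{$}
  S→a B: FOLLOW(B) ⊇ FOLLOW(S) ⊇ {$}; new: +{$}
  S→c C: FOLLOW(C) ⊇ FOLLOW(S) ⊇ {$}; new: +{$}
  FOLLOW[S]={$}  FOLLOW[A]={$,b}  FOLLOW[B]={$}  FOLLOW[C]={$}
[2] done
  FOLLOW[S]={$}  FOLLOW[A]={$,b}  FOLLOW[B]={$}  FOLLOW[C]={$}

FOLLOW(A) = ["$", "b"]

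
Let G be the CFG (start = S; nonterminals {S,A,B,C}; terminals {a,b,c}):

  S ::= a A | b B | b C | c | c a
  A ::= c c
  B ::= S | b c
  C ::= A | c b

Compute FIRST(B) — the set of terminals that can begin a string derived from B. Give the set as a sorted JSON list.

FIRST iteration:
pass 1:
  A via A→c c: +{c}
  B via B→b c: +{b}
  C via C→A: +{c}
  S via S→a A: +{a}
  S via S→b B: +{b}
  S via S→c: +{c}
  FIRST[S]={a,b,c}  FIRST[A]={c}  FIRST[B]={b}  FIRST[C]={c}
pass 2:
  B via B→S: +{a,c}
  FIRST[S]={a,b,c}  FIRST[A]={c}  FIRST[B]={a,b,c}  FIRST[C]={c}
pass 3: (stable)
  FIRST[S]={a,b,c}  FIRST[A]={c}  FIRST[B]={a,b,c}  FIRST[C]={c}

FIRST(B) = ["a", "b", "c"]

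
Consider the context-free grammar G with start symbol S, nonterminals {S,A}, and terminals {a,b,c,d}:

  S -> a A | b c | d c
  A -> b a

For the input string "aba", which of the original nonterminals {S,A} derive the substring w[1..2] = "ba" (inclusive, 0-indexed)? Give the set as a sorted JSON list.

Convert to CNF:
  S -> T0 T2 | T1 A | T3 T2
  A -> T0 T1
  T0 -> b
  T1 -> a
  T2 -> c
  T3 -> d

CYK fill, restricted to cells inside w[1..2]:
  [1..1]={T0}  "b"  orig:{}
  [2..2]={T1}  "a"  orig:{}
  [1..2]={A}  "ba"

Original NTs in T[1,2] deriving "ba": ["A"]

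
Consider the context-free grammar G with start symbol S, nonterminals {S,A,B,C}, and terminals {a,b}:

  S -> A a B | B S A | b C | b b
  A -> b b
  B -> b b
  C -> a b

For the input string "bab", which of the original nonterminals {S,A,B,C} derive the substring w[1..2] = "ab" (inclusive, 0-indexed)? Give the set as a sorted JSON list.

Convert to CNF:
  S -> A X2 | B X3 | T0 C | T0 T0
  A -> T0 T0
  B -> T0 T0
  C -> T1 T0
  T0 -> b
  T1 -> a
  X2 -> T1 B
  X3 -> S A

Fill CYK table bottom-up, restricted to cells inside w[1..2]:
  [1..1]={T1}  "a"  orig:{}
  [2..2]={T0}  "b"  orig:{}
  [1..2]={C}  "ab"

Original NTs in T[1,2] deriving "ab": ["C"]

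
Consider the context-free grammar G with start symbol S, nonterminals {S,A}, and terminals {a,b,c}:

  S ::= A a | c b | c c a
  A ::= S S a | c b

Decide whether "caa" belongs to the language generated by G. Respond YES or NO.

Convert to CNF:
  S -> A T0 | T1 T2 | T1 X4
  A -> S X3 | T1 T2
  T0 -> a
  T1 -> c
  T2 -> b
  X3 -> S T0
  X4 -> T1 T0

CYK table (by increasing span):
  cell(0,0) c: {T1}  orig:{}
  cell(1,1) a: {T0}  orig:{}
  cell(2,2) a: {T0}  orig:{}
  cell(0,1) ca: {X4}  orig:{}
  cell(1,2) aa: ∅
  cell(0,2) caa: ∅

S ∉ T[0,2] ⇒ NO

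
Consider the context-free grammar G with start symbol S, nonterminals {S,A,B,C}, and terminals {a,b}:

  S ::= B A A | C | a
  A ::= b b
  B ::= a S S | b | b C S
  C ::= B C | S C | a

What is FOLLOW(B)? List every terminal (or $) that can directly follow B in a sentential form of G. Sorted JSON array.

FIRST sets, iterate to fixpoint:
iter 1:
  A via A→b b: +{b}
  B via B→a S S: +{a}
  B via B→b: +{b}
  C via C→B C: +{a,b}
  S via S→B A A: +{a,b}
  S: {a,b}  A: {b}  B: {a,b}  C: {a,b}
iter 2: — fixpoint
  S: {a,b}  A: {b}  B: {a,b}  C: {a,b}

FOLLOW sets:
FOLLOW(S) := {$}
round 1:
  B→a S S: FOLLOW(S) ⊇ FIRST(S) = {a,b}; new: +{a,b}
  B→b C S: FOLLOW(C) ⊇ FIRST(S) = {a,b}; new: +{a,b}
  C→B C: FOLLOW(B) ⊇ FIRST(C) = {a,b}; new: +{a,b}
  S→B A A: FOLLOW(A) ⊇ FIRST(A) = {b}; new: +{b}
  S→B A A: FOLLOW(A) ⊇ FOLLOW(S) ⊇ {$,a,b}; new: +{$,a}
  S→C: FOLLOW(C) ⊇ FOLLOW(S) ⊇ {$,a,b}; new: +{$}
  FOLLOW[S]={$,a,b}  FOLLOW[A]={$,a,b}  FOLLOW[B]={a,b}  FOLLOW[C]={$,a,b}
round 2: (stable)
  FOLLOW[S]={$,a,b}  FOLLOW[A]={$,a,b}  FOLLOW[B]={a,b}  FOLLOW[C]={$,a,b}

FOLLOW(B) = ["a", "b"]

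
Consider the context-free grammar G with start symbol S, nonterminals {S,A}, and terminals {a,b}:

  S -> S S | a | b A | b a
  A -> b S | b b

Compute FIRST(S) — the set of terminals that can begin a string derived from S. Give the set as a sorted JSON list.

FIRST iteration:
pass 1:
  A via A→b S: +{b}
  S via S→a: +{a}
  S via S→b A: +{b}
  S: {a,b}  A: {b}
pass 2: done
  S: {a,b}  A: {b}

FIRST(S) = ["a", "b"]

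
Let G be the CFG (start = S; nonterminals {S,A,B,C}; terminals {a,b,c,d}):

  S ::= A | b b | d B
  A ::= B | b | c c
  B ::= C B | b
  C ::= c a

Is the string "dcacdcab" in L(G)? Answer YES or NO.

Convert to CNF:
  S -> C B | T0 T0 | T2 T2 | T3 B | b
  A -> C B | T0 T0 | b
  B -> C B | b
  C -> T0 T1
  T0 -> c
  T1 -> a
  T2 -> b
  T3 -> d

CYK fill:
  cell(0,0) d: {T3}  orig:{}
  cell(1,1) c: {T0}  orig:{}
  cell(2,2) a: {T1}  orig:{}
  cell(3,3) c: {T0}  orig:{}
  cell(4,4) d: {T3}  orig:{}
  cell(5,5) c: {T0}  orig:{}
  cell(6,6) a: {T1}  orig:{}
  cell(7,7) b: {A,B,S,T2}  orig:{A,B,S}
  cell(0,1) dc: ∅
  cell(1,2) ca: {C}
  cell(2,3) ac: ∅
  cell(3,4) cd: ∅
  cell(4,5) dc: ∅
  cell(5,6) ca: {C}
  cell(6,7) ab: ∅
  cell(0,2) dca: ∅
  cell(1,3) cac: ∅
  cell(2,4) acd: ∅
  cell(3,5) cdc: ∅
  cell(4,6) dca: ∅
  cell(5,7) cab: {A,B,S}
  cell(0,3) dcac: ∅
  cell(1,4) cacd: ∅
  cell(2,5) acdc: ∅
  cell(3,6) cdca: ∅
  cell(4,7) dcab: {S}
  cell(0,4) dcacd: ∅
  cell(1,5) cacdc: ∅
  cell(2,6) acdca: ∅
  cell(3,7) cdcab: ∅
  cell(0,5) dcacdc: ∅
  cell(1,6) cacdca: ∅
  cell(2,7) acdcab: ∅
  cell(0,6) dcacdca: ∅
  cell(1,7) cacdcab: ∅
  cell(0,7) dcacdcab: ∅

S ∉ T[0,7] ⇒ NO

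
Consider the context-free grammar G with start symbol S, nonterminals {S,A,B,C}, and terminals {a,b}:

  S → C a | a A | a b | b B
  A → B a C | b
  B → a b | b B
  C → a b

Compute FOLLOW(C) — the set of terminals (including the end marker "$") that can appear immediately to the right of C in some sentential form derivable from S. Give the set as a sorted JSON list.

FIRST sets, iterate to fixpoint:
round 1:
  A via A→b: +{b}
  B via B→a b: +{a}
  B via B→b B: +{b}
  C via C→a b: +{a}
  S via S→C a: +{a}
  S via S→b B: +{b}
  FIRST[S]={a,b}  FIRST[A]={b}  FIRST[B]={a,b}  FIRST[C]={a}
round 2:
  A via A→B a C: +{a}
  FIRST[S]={a,b}  FIRST[A]={a,b}  FIRST[B]={a,b}  FIRST[C]={a}
round 3: done
  FIRST[S]={a,b}  FIRST[A]={a,b}  FIRST[B]={a,b}  FIRST[C]={a}

Compute FOLLOW by fixpoint:
initialize: $ ∈ FOLLOW(S)
[1]
  A→B a C: FOLLOW(B) ⊇ FIRST(a) = {a}; new: +{a}
  S→C a: FOLLOW(C) ⊇ FIRST(a) = {a}; new: +{a}
  S→a A: FOLLOW(A) ⊇ FOLLOW(S) ⊇ {$}; new: +{$}
  S→b B: FOLLOW(B) ⊇ FOLLOW(S) ⊇ {$}; new: +{$}
  FOLLOW[S]={$}  FOLLOW[A]={$}  FOLLOW[B]={$,a}  FOLLOW[C]={a}
[2]
  A→B a C: FOLLOW(C) ⊇ FOLLOW(A) ⊇ {$}; new: +{$}
  FOLLOW[S]={$}  FOLLOW[A]={$}  FOLLOW[B]={$,a}  FOLLOW[C]={$,a}
[3] done
  FOLLOW[S]={$}  FOLLOW[A]={$}  FOLLOW[B]={$,a}  FOLLOW[C]={$,a}

FOLLOW(C) = ["$", "a"]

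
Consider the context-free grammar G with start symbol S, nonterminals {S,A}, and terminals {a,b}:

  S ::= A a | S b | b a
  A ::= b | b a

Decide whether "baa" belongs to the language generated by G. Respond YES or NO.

Convert to CNF:
  S -> A T1 | S T0 | T0 T1
  A -> T0 T1 | b
  T0 -> b
  T1 -> a

Fill CYK table bottom-up:
  cell(0,0) b: {A,T0}  orig:{A}
  cell(1,1) a: {T1}  orig:{}
  cell(2,2) a: {T1}  orig:{}
  cell(0,1) ba: {A,S}
  cell(1,2) aa: ∅
  cell(0,2) baa: {S}

S ∈ T[0,2] ⇒ YES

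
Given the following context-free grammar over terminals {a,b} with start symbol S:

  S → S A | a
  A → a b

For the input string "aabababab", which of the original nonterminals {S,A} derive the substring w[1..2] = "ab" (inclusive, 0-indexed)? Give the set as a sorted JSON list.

CNF form of G:
  S -> S A | a
  A -> T0 T1
  T0 -> a
  T1 -> b

Fill CYK table bottom-up (cells [i..j] with 1 ≤ i ≤ j ≤ 2 only):
  cell(1,1) a: {S,T0}  orig:{S}
  cell(2,2) b: {T1}  orig:{}
  cell(1,2) ab: {A}

Original NTs in T[1,2] deriving "ab": ["A"]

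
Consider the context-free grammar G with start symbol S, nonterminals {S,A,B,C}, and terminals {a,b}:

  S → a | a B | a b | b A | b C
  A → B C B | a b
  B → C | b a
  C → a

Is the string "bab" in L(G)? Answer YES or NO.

Convert to CNF:
  S -> T0 B | T0 T1 | T1 A | T1 C | a
  A -> B X2 | T0 T1
  B -> T1 T0 | a
  C -> a
  T0 -> a
  T1 -> b
  X2 -> C B

CYK table (by increasing span):
  [0..0]={T1}  "b"  orig:{}
  [1..1]={B,C,S,T0}  "a"  orig:{B,C,S}
  [2..2]={T1}  "b"  orig:{}
  [0..1]={B,S}  "ba"
  [1..2]={A,S}  "ab"
  [0..2]={S}  "bab"

S ∈ T[0,2] ⇒ YES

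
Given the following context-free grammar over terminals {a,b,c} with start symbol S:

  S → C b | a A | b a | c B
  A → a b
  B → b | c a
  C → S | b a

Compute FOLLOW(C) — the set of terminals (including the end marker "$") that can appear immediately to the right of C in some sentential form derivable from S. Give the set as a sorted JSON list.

FIRST sets, iterate to fixpoint:
round 1:
  A via A→a b: +{a}
  B via B→b: +{b}
  B via B→c a: +{c}
  C via C→b a: +{b}
  S via S→C b: +{b}
  S via S→a A: +{a}
  S via S→c B: +{c}
  FIRST[S]={a,b,c}  FIRST[A]={a}  FIRST[B]={b,c}  FIRST[C]={b}
round 2:
  C via C→S: +{a,c}
  FIRST[S]={a,b,c}  FIRST[A]={a}  FIRST[B]={b,c}  FIRST[C]={a,b,c}
round 3: — fixpoint
  FIRST[S]={a,b,c}  FIRST[A]={a}  FIRST[B]={b,c}  FIRST[C]={a,b,c}

Compute FOLLOW by fixpoint:
FOLLOW(S) := {$}
[1]
  S→C b: FOLLOW(C) ⊇ FIRST(b) = {b}; new: +{b}
  S→a A: FOLLOW(A) ⊇ FOLLOW(S) ⊇ {$}; new: +{$}
  S→c B: FOLLOW(B) ⊇ FOLLOW(S) ⊇ {$}; new: +{$}
  FOLLOW(S)={$}  FOLLOW(A)={$}  FOLLOW(B)={$}  FOLLOW(C)={b}
[2]
  C→S: FOLLOW(S) ⊇ FOLLOW(C) ⊇ {b}; new: +{b}
  S→a A: FOLLOW(A) ⊇ FOLLOW(S) ⊇ {$,b}; new: +{b}
  S→c B: FOLLOW(B) ⊇ FOLLOW(S) ⊇ {$,b}; new: +{b}
  FOLLOW(S)={$,b}  FOLLOW(A)={$,b}  FOLLOW(B)={$,b}  FOLLOW(C)={b}
[3] (stable)
  FOLLOW(S)={$,b}  FOLLOW(A)={$,b}  FOLLOW(B)={$,b}  FOLLOW(C)={b}

FOLLOW(C) = ["b"]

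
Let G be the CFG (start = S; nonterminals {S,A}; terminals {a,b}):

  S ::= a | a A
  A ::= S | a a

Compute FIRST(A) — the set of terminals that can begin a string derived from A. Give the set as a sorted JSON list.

Compute FIRST by fixpoint:
iter 1:
  A via A→a a: +{a}
  S via S→a: +{a}
  S: {a}  A: {a}
iter 2: (no change)
  S: {a}  A: {a}

FIRST(A) = ["a"]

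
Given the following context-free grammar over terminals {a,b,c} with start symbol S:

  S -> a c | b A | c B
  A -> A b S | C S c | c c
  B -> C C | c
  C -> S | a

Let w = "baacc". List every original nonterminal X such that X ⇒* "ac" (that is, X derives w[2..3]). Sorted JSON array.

CNF form of G:
  S -> T0 A | T1 B | T2 T1
  A -> A X3 | C X4 | T1 T1
  B -> C C | c
  C -> T0 A | T1 B | T2 T1 | a
  T0 -> b
  T1 -> c
  T2 -> a
  X3 -> T0 S
  X4 -> S T1

CYK table (by increasing span) — only the sub-triangle for w[2..3]:
  T[2,2] 'a' = {C,T2}  orig:{C}
  T[3,3] 'c' = {B,T1}  orig:{B}
  T[2,3] 'ac' = {C,S}

Original NTs in T[2,3] deriving "ac": ["C", "S"]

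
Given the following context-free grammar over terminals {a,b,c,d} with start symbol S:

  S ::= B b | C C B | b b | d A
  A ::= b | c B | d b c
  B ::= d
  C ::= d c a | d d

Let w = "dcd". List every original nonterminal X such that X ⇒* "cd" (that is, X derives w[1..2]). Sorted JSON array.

Convert to CNF:
  S -> B T2 | C X6 | T1 A | T2 T2
  A -> T0 B | T1 X4 | b
  B -> d
  C -> T1 T1 | T1 X5
  T0 -> c
  T1 -> d
  T2 -> b
  T3 -> a
  X4 -> T2 T0
  X5 -> T0 T3
  X6 -> C B

CYK fill (cells [i..j] with 1 ≤ i ≤ j ≤ 2 only):
  T[1,1] 'c' = {T0}  orig:{}
  T[2,2] 'd' = {B,T1}  orig:{B}
  T[1,2] 'cd' = {A}

Original NTs in T[1,2] deriving "cd": ["A"]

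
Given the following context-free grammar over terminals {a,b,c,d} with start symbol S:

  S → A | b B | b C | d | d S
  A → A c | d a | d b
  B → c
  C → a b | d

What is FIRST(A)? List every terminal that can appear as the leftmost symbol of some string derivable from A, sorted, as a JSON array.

Compute FIRST by fixpoint:
iter 1:
  A via A→d a: +{d}
  B via B→c: +{c}
  C via C→a b: +{a}
  C via C→d: +{d}
  S via S→A: +{d}
  S via S→b B: +{b}
  FIRST[S]={b,d}  FIRST[A]={d}  FIRST[B]={c}  FIRST[C]={a,d}
iter 2: done
  FIRST[S]={b,d}  FIRST[A]={d}  FIRST[B]={c}  FIRST[C]={a,d}

FIRST(A) = ["d"]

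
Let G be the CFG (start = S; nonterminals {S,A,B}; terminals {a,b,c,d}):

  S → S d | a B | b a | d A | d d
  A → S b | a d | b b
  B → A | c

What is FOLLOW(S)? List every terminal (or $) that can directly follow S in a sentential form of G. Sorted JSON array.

FIRST iteration:
iter 1:
  A via A→a d: +{a}
  A via A→b b: +{b}
  B via B→A: +{a,b}
  B via B→c: +{c}
  S via S→a B: +{a}
  S via S→b a: +{b}
  S via S→d A: +{d}
  FIRST(S)={a,b,d}  FIRST(A)={a,b}  FIRST(B)={a,b,c}
iter 2:
  A via A→S b: +{d}
  B via B→A: +{d}
  FIRST(S)={a,b,d}  FIRST(A)={a,b,d}  FIRST(B)={a,b,c,d}
iter 3: (stable)
  FIRST(S)={a,b,d}  FIRST(A)={a,b,d}  FIRST(B)={a,b,c,d}

FOLLOW iteration:
FOLLOW(S) := {$}
round 1:
  A→S b: FOLLOW(S) ⊇ FIRST(b) = {b}; new: +{b}
  S→S d: FOLLOW(S) ⊇ FIRST(d) = {d}; new: +{d}
  S→a B: FOLLOW(B) ⊇ FOLLOW(S) ⊇ {$,b,d}; new: +{$,b,d}
  S→d A: FOLLOW(A) ⊇ FOLLOW(S) ⊇ {$,b,d}; new: +{$,b,d}
  FOLLOW(S)={$,b,d}  FOLLOW(A)={$,b,d}  FOLLOW(B)={$,b,d}
round 2: (stable)
  FOLLOW(S)={$,b,d}  FOLLOW(A)={$,b,d}  FOLLOW(B)={$,b,d}

FOLLOW(S) = ["$", "b", "d"]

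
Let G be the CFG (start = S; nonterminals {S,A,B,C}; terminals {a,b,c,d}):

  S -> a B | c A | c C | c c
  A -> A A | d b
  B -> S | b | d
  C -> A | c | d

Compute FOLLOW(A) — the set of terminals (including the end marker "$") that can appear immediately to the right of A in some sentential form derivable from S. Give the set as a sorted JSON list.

FIRST sets, iterate to fixpoint:
[1]
  A via A→d b: +{d}
  B via B→b: +{b}
  B via B→d: +{d}
  C via C→A: +{d}
  C via C→c: +{c}
  S via S→a B: +{a}
  S via S→c A: +{c}
  FIRST(S)={a,c}  FIRST(A)={d}  FIRST(B)={b,d}  FIRST(C)={c,d}
[2]
  B via B→S: +{a,c}
  FIRST(S)={a,c}  FIRST(A)={d}  FIRST(B)={a,b,c,d}  FIRST(C)={c,d}
[3] done
  FIRST(S)={a,c}  FIRST(A)={d}  FIRST(B)={a,b,c,d}  FIRST(C)={c,d}

FOLLOW iteration:
seed FOLLOW(S) with $
round 1:
  A→A A: FOLLOW(A) ⊇ FIRST(A) = {d}; new: +{d}
  S→a B: FOLLOW(B) ⊇ FOLLOW(S) ⊇ {$}; new: +{$}
  S→c A: FOLLOW(A) ⊇ FOLLOW(S) ⊇ {$}; new: +{$}
  S→c C: FOLLOW(C) ⊇ FOLLOW(S) ⊇ {$}; new: +{$}
  S: {$}  A: {$,d}  B: {$}  C: {$}
round 2: — fixpoint
  S: {$}  A: {$,d}  B: {$}  C: {$}

FOLLOW(A) = ["$", "d"]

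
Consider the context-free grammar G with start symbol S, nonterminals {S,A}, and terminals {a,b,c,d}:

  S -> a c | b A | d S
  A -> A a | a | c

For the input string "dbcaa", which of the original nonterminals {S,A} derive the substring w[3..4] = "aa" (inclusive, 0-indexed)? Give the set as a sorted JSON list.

CNF form of G:
  S -> T0 T1 | T2 A | T3 S
  A -> A T0 | a | c
  T0 -> a
  T1 -> c
  T2 -> b
  T3 -> d

CYK table (by increasing span) (cells [i..j] with 3 ≤ i ≤ j ≤ 4 only):
  [3..3]={A,T0}  "a"  orig:{A}
  [4..4]={A,T0}  "a"  orig:{A}
  [3..4]={A}  "aa"

Original NTs in T[3,4] deriving "aa": ["A"]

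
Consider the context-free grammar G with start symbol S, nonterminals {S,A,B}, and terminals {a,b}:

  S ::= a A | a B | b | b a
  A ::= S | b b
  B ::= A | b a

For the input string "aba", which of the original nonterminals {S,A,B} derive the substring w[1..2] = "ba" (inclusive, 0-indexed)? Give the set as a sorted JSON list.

Convert to CNF:
  S -> T0 A | T0 B | T1 T0 | b
  A -> T0 A | T0 B | T1 T0 | T1 T1 | b
  B -> T0 A | T0 B | T1 T0 | T1 T1 | b
  T0 -> a
  T1 -> b

CYK table (by increasing span), restricted to cells inside w[1..2]:
  cell(1,1) b: {A,B,S,T1}  orig:{A,B,S}
  cell(2,2) a: {T0}  orig:{}
  cell(1,2) ba: {A,B,S}

Original NTs in T[1,2] deriving "ba": ["A", "B", "S"]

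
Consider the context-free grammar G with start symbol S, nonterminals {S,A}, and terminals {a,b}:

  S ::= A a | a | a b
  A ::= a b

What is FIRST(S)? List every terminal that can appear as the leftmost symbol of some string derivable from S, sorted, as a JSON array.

FIRST iteration:
iter 1:
  A via A→a b: +{a}
  S via S→A a: +{a}
  FIRST[S]={a}  FIRST[A]={a}
iter 2: (no change)
  FIRST[S]={a}  FIRST[A]={a}

FIRST(S) = ["a"]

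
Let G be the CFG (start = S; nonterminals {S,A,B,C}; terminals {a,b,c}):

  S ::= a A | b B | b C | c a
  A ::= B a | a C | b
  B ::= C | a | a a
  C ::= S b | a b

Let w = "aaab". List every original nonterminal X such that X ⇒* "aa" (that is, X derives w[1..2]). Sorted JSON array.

Convert to CNF:
  S -> T0 A | T1 B | T1 C | T2 T0
  A -> B T0 | T0 C | b
  B -> S T1 | T0 T0 | T0 T1 | a
  C -> S T1 | T0 T1
  T0 -> a
  T1 -> b
  T2 -> c

CYK table (by increasing span) — only the sub-triangle for w[1..2]:
  cell(1,1) a: {B,T0}  orig:{B}
  cell(2,2) a: {B,T0}  orig:{B}
  cell(1,2) aa: {A,B}

Original NTs in T[1,2] deriving "aa": ["A", "B"]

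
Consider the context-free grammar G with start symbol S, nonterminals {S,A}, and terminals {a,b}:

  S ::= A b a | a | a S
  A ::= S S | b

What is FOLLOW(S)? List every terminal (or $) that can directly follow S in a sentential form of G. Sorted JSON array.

Compute FIRST by fixpoint:
iter 1:
  A via A→b: +{b}
  S via S→A b a: +{b}
  S via S→a: +{a}
  FIRST(S)={a,b}  FIRST(A)={b}
iter 2:
  A via A→S S: +{a}
  FIRST(S)={a,b}  FIRST(A)={a,b}
iter 3: (stable)
  FIRST(S)={a,b}  FIRST(A)={a,b}

FOLLOW iteration:
seed FOLLOW(S) with $
pass 1:
  A→S S: FOLLOW(S) ⊇ FIRST(S) = {a,b}; new: +{a,b}
  S→A b a: FOLLOW(A) ⊇ FIRST(b) = {b}; new: +{b}
  S: {$,a,b}  A: {b}
pass 2: (no change)
  S: {$,a,b}  A: {b}

FOLLOW(S) = ["$", "a", "b"]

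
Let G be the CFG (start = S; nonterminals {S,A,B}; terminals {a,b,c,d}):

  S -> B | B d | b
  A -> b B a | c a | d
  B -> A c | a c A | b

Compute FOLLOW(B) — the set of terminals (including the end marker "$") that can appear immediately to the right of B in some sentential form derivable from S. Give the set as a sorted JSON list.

FIRST sets, iterate to fixpoint:
round 1:
  A via A→b B a: +{b}
  A via A→c a: +{c}
  A via A→d: +{d}
  B via B→A c: +{b,c,d}
  B via B→a c A: +{a}
  S via S→B: +{a,b,c,d}
  FIRST(S)={a,b,c,d}  FIRST(A)={b,c,d}  FIRST(B)={a,b,c,d}
round 2: — fixpoint
  FIRST(S)={a,b,c,d}  FIRST(A)={b,c,d}  FIRST(B)={a,b,c,d}

FOLLOW iteration:
initialize: $ ∈ FOLLOW(S)
round 1:
  A→b B a: FOLLOW(B) ⊇ FIRST(a) = {a}; new: +{a}
  B→A c: FOLLOW(A) ⊇ FIRST(c) = {c}; new: +{c}
  B→a c A: FOLLOW(A) ⊇ FOLLOW(B) ⊇ {a}; new: +{a}
  S→B: FOLLOW(B) ⊇ FOLLOW(S) ⊇ {$}; new: +{$}
  S→B d: FOLLOW(B) ⊇ FIRST(d) = {d}; new: +{d}
  FOLLOW(S)={$}  FOLLOW(A)={a,c}  FOLLOW(B)={$,a,d}
round 2:
  B→a c A: FOLLOW(A) ⊇ FOLLOW(B) ⊇ {$,a,d}; new: +{$,d}
  FOLLOW(S)={$}  FOLLOW(A)={$,a,c,d}  FOLLOW(B)={$,a,d}
round 3: (stable)
  FOLLOW(S)={$}  FOLLOW(A)={$,a,c,d}  FOLLOW(B)={$,a,d}

FOLLOW(B) = ["$", "a", "d"]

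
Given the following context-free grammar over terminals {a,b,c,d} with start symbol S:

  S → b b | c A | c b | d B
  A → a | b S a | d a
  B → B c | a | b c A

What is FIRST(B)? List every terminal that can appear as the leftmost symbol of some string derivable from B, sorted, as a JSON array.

FIRST iteration:
pass 1:
  A via A→a: +{a}
  A via A→b S a: +{b}
  A via A→d a: +{d}
  B via B→a: +{a}
  B via B→b c A: +{b}
  S via S→b b: +{b}
  S via S→c A: +{c}
  S via S→d B: +{d}
  S: {b,c,d}  A: {a,b,d}  B: {a,b}
pass 2: (stable)
  S: {b,c,d}  A: {a,b,d}  B: {a,b}

FIRST(B) = ["a", "b"]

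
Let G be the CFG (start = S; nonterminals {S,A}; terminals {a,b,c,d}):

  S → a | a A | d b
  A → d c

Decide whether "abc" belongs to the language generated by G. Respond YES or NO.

Convert to CNF:
  S -> T0 T3 | T2 A | a
  A -> T0 T1
  T0 -> d
  T1 -> c
  T2 -> a
  T3 -> b

CYK fill:
  [0..0]={S,T2}  "a"  orig:{S}
  [1..1]={T3}  "b"  orig:{}
  [2..2]={T1}  "c"  orig:{}
  [0..1]=∅  "ab"
  [1..2]=∅  "bc"
  [0..2]=∅  "abc"

S ∉ T[0,2] ⇒ NO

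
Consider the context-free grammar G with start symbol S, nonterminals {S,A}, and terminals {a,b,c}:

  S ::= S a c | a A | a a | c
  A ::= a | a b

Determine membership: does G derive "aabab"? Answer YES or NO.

CNF form of G:
  S -> S X3 | T0 A | T0 T0 | c
  A -> T0 T1 | a
  T0 -> a
  T1 -> b
  T2 -> c
  X3 -> T0 T2

CYK table (by increasing span):
  T[0,0] 'a' = {A,T0}  orig:{A}
  T[1,1] 'a' = {A,T0}  orig:{A}
  T[2,2] 'b' = {T1}  orig:{}
  T[3,3] 'a' = {A,T0}  orig:{A}
  T[4,4] 'b' = {T1}  orig:{}
  T[0,1] 'aa' = {S}
  T[1,2] 'ab' = {A}
  T[2,3] 'ba' = ∅
  T[3,4] 'ab' = {A}
  T[0,2] 'aab' = {S}
  T[1,3] 'aba' = ∅
  T[2,4] 'bab' = ∅
  T[0,3] 'aaba' = ∅
  T[1,4] 'abab' = ∅
  T[0,4] 'aabab' = ∅

S ∉ T[0,4] ⇒ NO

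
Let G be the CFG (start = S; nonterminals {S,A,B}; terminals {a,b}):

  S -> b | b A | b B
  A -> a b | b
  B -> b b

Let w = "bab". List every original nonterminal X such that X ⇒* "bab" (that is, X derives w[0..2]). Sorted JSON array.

Convert to CNF:
  S -> T1 A | T1 B | b
  A -> T0 T1 | b
  B -> T1 T1
  T0 -> a
  T1 -> b

CYK fill (cells [i..j] with 0 ≤ i ≤ j ≤ 2 only):
  cell(0,0) b: {A,S,T1}  orig:{A,S}
  cell(1,1) a: {T0}  orig:{}
  cell(2,2) b: {A,S,T1}  orig:{A,S}
  cell(0,1) ba: ∅
  cell(1,2) ab: {A}
  cell(0,2) bab: {S}

Original NTs in T[0,2] deriving "bab": ["S"]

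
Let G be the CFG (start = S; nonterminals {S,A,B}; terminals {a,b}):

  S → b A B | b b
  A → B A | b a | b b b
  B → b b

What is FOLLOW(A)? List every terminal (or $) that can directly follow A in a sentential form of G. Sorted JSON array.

Compute FIRST by fixpoint:
[1]
  A via A→b a: +{b}
  B via B→b b: +{b}
  S via S→b A B: +{b}
  S: {b}  A: {b}  B: {b}
[2] — fixpoint
  S: {b}  A: {b}  B: {b}

FOLLOW sets:
FOLLOW(S) := {$}
round 1:
  A→B A: FOLLOW(B) ⊇ FIRST(A) = {b}; new: +{b}
  S→b A B: FOLLOW(A) ⊇ FIRST(B) = {b}; new: +{b}
  S→b A B: FOLLOW(B) ⊇ FOLLOW(S) ⊇ {$}; new: +{$}
  FOLLOW[S]={$}  FOLLOW[A]={b}  FOLLOW[B]={$,b}
round 2: (no change)
  FOLLOW[S]={$}  FOLLOW[A]={b}  FOLLOW[B]={$,b}

FOLLOW(A) = ["b"]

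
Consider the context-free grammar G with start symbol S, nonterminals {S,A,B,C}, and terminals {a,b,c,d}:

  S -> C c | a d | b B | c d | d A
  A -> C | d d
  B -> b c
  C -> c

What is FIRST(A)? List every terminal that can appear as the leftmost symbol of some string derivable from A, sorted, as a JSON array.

Compute FIRST by fixpoint:
round 1:
  A via A→d d: +{d}
  B via B→b c: +{b}
  C via C→c: +{c}
  S via S→C c: +{c}
  S via S→a d: +{a}
  S via S→b B: +{b}
  S via S→d A: +{d}
  S: {a,b,c,d}  A: {d}  B: {b}  C: {c}
round 2:
  A via A→C: +{c}
  S: {a,b,c,d}  A: {c,d}  B: {b}  C: {c}
round 3: (no change)
  S: {a,b,c,d}  A: {c,d}  B: {b}  C: {c}

FIRST(A) = ["c", "d"]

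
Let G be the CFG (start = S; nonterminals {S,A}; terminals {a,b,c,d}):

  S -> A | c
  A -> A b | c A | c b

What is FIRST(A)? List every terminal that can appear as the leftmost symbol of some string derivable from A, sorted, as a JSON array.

FIRST iteration:
iter 1:
  A via A→c A: +{c}
  S via S→A: +{c}
  S: {c}  A: {c}
iter 2: done
  S: {c}  A: {c}

FIRST(A) = ["c"]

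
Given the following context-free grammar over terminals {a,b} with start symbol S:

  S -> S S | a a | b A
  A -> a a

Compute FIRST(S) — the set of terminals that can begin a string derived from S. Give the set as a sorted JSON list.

Compute FIRST by fixpoint:
iter 1:
  A via A→a a: +{a}
  S via S→a a: +{a}
  S via S→b A: +{b}
  FIRST[S]={a,b}  FIRST[A]={a}
iter 2: (no change)
  FIRST[S]={a,b}  FIRST[A]={a}

FIRST(S) = ["a", "b"]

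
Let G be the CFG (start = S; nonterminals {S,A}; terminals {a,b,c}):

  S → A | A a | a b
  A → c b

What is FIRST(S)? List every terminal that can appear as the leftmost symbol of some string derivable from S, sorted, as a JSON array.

Compute FIRST by fixpoint:
iter 1:
  A via A→c b: +{c}
  S via S→A: +{c}
  S via S→a b: +{a}
  S: {a,c}  A: {c}
iter 2: (stable)
  S: {a,c}  A: {c}

FIRST(S) = ["a", "c"]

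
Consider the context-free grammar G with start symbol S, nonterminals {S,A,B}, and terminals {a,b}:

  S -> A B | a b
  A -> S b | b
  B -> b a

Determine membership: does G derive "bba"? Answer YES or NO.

CNF form of G:
  S -> A B | T1 T0
  A -> S T0 | b
  B -> T0 T1
  T0 -> b
  T1 -> a

Fill CYK table bottom-up:
  [0..0]={A,T0}  "b"  orig:{A}
  [1..1]={A,T0}  "b"  orig:{A}
  [2..2]={T1}  "a"  orig:{}
  [0..1]=∅  "bb"
  [1..2]={B}  "ba"
  [0..2]={S}  "bba"

S ∈ T[0,2] ⇒ YES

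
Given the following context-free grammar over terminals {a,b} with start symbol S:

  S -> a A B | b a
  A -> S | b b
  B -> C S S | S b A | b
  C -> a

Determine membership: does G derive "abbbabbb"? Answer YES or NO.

CNF form of G:
  S -> T0 X5 | T1 T0
  A -> T0 X2 | T1 T0 | T1 T1
  B -> C X3 | S X4 | b
  C -> a
  T0 -> a
  T1 -> b
  X2 -> A B
  X3 -> S S
  X4 -> T1 A
  X5 -> A B

CYK table (by increasing span):
  [0..0]={C,T0}  "a"  orig:{C}
  [1..1]={B,T1}  "b"  orig:{B}
  [2..2]={B,T1}  "b"  orig:{B}
  [3..3]={B,T1}  "b"  orig:{B}
  [4..4]={C,T0}  "a"  orig:{C}
  [5..5]={B,T1}  "b"  orig:{B}
  [6..6]={B,T1}  "b"  orig:{B}
  [7..7]={B,T1}  "b"  orig:{B}
  [0..1]=∅  "ab"
  [1..2]={A}  "bb"
  [2..3]={A}  "bb"
  [3..4]={A,S}  "ba"
  [4..5]=∅  "ab"
  [5..6]={A}  "bb"
  [6..7]={A}  "bb"
  [0..2]=∅  "abb"
  [1..3]={X2,X4,X5}  "bbb"  orig:{}
  [2..4]={X4}  "bba"  orig:{}
  [3..5]={X2,X5}  "bab"  orig:{}
  [4..6]=∅  "abb"
  [5..7]={X2,X4,X5}  "bbb"  orig:{}
  [0..3]={A,S}  "abbb"
  [1..4]=∅  "bbba"
  [2..5]=∅  "bbab"
  [3..6]=∅  "babb"
  [4..7]={A,S}  "abbb"
  [0..4]=∅  "abbba"
  [1..5]=∅  "bbbab"
  [2..6]=∅  "bbabb"
  [3..7]={B,X4}  "babbb"  orig:{B}
  [0..5]=∅  "abbbab"
  [1..6]=∅  "bbbabb"
  [2..7]=∅  "bbabbb"
  [0..6]=∅  "abbbabb"
  [1..7]={X2,X5}  "bbbabbb"  orig:{}
  [0..7]={A,S,X3}  "abbbabbb"  orig:{A,S}

S ∈ T[0,7] ⇒ YES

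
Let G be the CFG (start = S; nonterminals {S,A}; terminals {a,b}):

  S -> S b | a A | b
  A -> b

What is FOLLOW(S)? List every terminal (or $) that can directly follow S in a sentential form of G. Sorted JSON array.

Compute FIRST by fixpoint:
iter 1:
  A via A→b: +{b}
  S via S→a A: +{a}
  S via S→b: +{b}
  S: {a,b}  A: {b}
iter 2: — fixpoint
  S: {a,b}  A: {b}

FOLLOW iteration:
seed FOLLOW(S) with $
iter 1:
  S→S b: FOLLOW(S) ⊇ FIRST(b) = {b}; new: +{b}
  S→a A: FOLLOW(A) ⊇ FOLLOW(S) ⊇ {$,b}; new: +{$,b}
  FOLLOW[S]={$,b}  FOLLOW[A]={$,b}
iter 2: — fixpoint
  FOLLOW[S]={$,b}  FOLLOW[A]={$,b}

FOLLOW(S) = ["$", "b"]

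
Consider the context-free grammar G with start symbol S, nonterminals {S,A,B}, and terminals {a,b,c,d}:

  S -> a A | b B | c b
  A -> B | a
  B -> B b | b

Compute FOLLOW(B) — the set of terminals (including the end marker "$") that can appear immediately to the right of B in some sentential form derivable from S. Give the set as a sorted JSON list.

Compute FIRST by fixpoint:
[1]
  A via A→a: +{a}
  B via B→b: +{b}
  S via S→a A: +{a}
  S via S→b B: +{b}
  S via S→c b: +{c}
  FIRST[S]={a,b,c}  FIRST[A]={a}  FIRST[B]={b}
[2]
  A via A→B: +{b}
  FIRST[S]={a,b,c}  FIRST[A]={a,b}  FIRST[B]={b}
[3] done
  FIRST[S]={a,b,c}  FIRST[A]={a,b}  FIRST[B]={b}

FOLLOW iteration:
seed FOLLOW(S) with $
[1]
  B→B b: FOLLOW(B) ⊇ FIRST(b) = {b}; new: +{b}
  S→a A: FOLLOW(A) ⊇ FOLLOW(S) ⊇ {$}; new: +{$}
  S→b B: FOLLOW(B) ⊇ FOLLOW(S) ⊇ {$}; new: +{$}
  S: {$}  A: {$}  B: {$,b}
[2] done
  S: {$}  A: {$}  B: {$,b}

FOLLOW(B) = ["$", "b"]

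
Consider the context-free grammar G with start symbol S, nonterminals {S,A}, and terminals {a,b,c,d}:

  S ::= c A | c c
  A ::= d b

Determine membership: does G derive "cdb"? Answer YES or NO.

Convert to CNF:
  S -> T2 A | T2 T2
  A -> T0 T1
  T0 -> d
  T1 -> b
  T2 -> c

CYK table (by increasing span):
  [0..0]={T2}  "c"  orig:{}
  [1..1]={T0}  "d"  orig:{}
  [2..2]={T1}  "b"  orig:{}
  [0..1]=∅  "cd"
  [1..2]={A}  "db"
  [0..2]={S}  "cdb"

S ∈ T[0,2] ⇒ YES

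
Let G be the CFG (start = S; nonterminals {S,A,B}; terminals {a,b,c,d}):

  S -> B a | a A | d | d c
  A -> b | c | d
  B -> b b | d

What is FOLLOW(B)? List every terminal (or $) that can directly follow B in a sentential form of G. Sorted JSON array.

Compute FIRST by fixpoint:
round 1:
  A via A→b: +{b}
  A via A→c: +{c}
  A via A→d: +{d}
  B via B→b b: +{b}
  B via B→d: +{d}
  S via S→B a: +{b,d}
  S via S→a A: +{a}
  S: {a,b,d}  A: {b,c,d}  B: {b,d}
round 2: (no change)
  S: {a,b,d}  A: {b,c,d}  B: {b,d}

FOLLOW sets:
seed FOLLOW(S) with $
[1]
  S→B a: FOLLOW(B) ⊇ FIRST(a) = {a}; new: +{a}
  S→a A: FOLLOW(A) ⊇ FOLLOW(S) ⊇ {$}; new: +{$}
  FOLLOW(S)={$}  FOLLOW(A)={$}  FOLLOW(B)={a}
[2] done
  FOLLOW(S)={$}  FOLLOW(A)={$}  FOLLOW(B)={a}

FOLLOW(B) = ["a"]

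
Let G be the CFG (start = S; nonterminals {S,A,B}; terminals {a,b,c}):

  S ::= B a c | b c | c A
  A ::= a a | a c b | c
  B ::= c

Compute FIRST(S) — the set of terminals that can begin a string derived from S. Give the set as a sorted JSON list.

FIRST iteration:
round 1:
  A via A→a a: +{a}
  A via A→c: +{c}
  B via B→c: +{c}
  S via S→B a c: +{c}
  S via S→b c: +{b}
  FIRST(S)={b,c}  FIRST(A)={a,c}  FIRST(B)={c}
round 2: done
  FIRST(S)={b,c}  FIRST(A)={a,c}  FIRST(B)={c}

FIRST(S) = ["b", "c"]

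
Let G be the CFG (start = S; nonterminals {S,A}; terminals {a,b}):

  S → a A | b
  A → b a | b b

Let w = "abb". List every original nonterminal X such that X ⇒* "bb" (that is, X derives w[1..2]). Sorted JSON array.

CNF form of G:
  S -> T1 A | b
  A -> T0 T0 | T0 T1
  T0 -> b
  T1 -> a

CYK fill (cells [i..j] with 1 ≤ i ≤ j ≤ 2 only):
  cell(1,1) b: {S,T0}  orig:{S}
  cell(2,2) b: {S,T0}  orig:{S}
  cell(1,2) bb: {A}

Original NTs in T[1,2] deriving "bb": ["A"]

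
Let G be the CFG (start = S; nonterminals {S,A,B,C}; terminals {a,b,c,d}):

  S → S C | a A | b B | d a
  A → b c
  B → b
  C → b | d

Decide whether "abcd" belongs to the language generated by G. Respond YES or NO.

CNF form of G:
  S -> S C | T0 B | T2 A | T3 T2
  A -> T0 T1
  B -> b
  C -> b | d
  T0 -> b
  T1 -> c
  T2 -> a
  T3 -> d

CYK table (by increasing span):
  T[0,0] 'a' = {T2}  orig:{}
  T[1,1] 'b' = {B,C,T0}  orig:{B,C}
  T[2,2] 'c' = {T1}  orig:{}
  T[3,3] 'd' = {C,T3}  orig:{C}
  T[0,1] 'ab' = ∅
  T[1,2] 'bc' = {A}
  T[2,3] 'cd' = ∅
  T[0,2] 'abc' = {S}
  T[1,3] 'bcd' = ∅
  T[0,3] 'abcd' = {S}

S ∈ T[0,3] ⇒ YES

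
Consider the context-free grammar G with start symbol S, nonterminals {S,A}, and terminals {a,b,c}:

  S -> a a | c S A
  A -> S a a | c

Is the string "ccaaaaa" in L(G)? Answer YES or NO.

CNF form of G:
  S -> T0 T0 | T1 X3
  A -> S X2 | c
  T0 -> a
  T1 -> c
  X2 -> T0 T0
  X3 -> S A

CYK table (by increasing span):
  [0..0]={A,T1}  "c"  orig:{A}
  [1..1]={A,T1}  "c"  orig:{A}
  [2..2]={T0}  "a"  orig:{}
  [3..3]={T0}  "a"  orig:{}
  [4..4]={T0}  "a"  orig:{}
  [5..5]={T0}  "a"  orig:{}
  [6..6]={T0}  "a"  orig:{}
  [0..1]=∅  "cc"
  [1..2]=∅  "ca"
  [2..3]={S,X2}  "aa"  orig:{S}
  [3..4]={S,X2}  "aa"  orig:{S}
  [4..5]={S,X2}  "aa"  orig:{S}
  [5..6]={S,X2}  "aa"  orig:{S}
  [0..2]=∅  "cca"
  [1..3]=∅  "caa"
  [2..4]=∅  "aaa"
  [3..5]=∅  "aaa"
  [4..6]=∅  "aaa"
  [0..3]=∅  "ccaa"
  [1..4]=∅  "caaa"
  [2..5]={A}  "aaaa"
  [3..6]={A}  "aaaa"
  [0..4]=∅  "ccaaa"
  [1..5]=∅  "caaaa"
  [2..6]=∅  "aaaaa"
  [0..5]=∅  "ccaaaa"
  [1..6]=∅  "caaaaa"
  [0..6]=∅  "ccaaaaa"

S ∉ T[0,6] ⇒ NO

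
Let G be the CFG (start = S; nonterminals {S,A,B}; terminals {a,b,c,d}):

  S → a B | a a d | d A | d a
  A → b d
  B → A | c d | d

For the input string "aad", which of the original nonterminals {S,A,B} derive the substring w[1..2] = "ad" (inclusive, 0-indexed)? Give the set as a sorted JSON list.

CNF form of G:
  S -> T1 A | T1 T3 | T3 B | T3 X4
  A -> T0 T1
  B -> T0 T1 | T2 T1 | d
  T0 -> b
  T1 -> d
  T2 -> c
  T3 -> a
  X4 -> T3 T1

Fill CYK table bottom-up (cells [i..j] with 1 ≤ i ≤ j ≤ 2 only):
  cell(1,1) a: {T3}  orig:{}
  cell(2,2) d: {B,T1}  orig:{B}
  cell(1,2) ad: {S,X4}  orig:{S}

Original NTs in T[1,2] deriving "ad": ["S"]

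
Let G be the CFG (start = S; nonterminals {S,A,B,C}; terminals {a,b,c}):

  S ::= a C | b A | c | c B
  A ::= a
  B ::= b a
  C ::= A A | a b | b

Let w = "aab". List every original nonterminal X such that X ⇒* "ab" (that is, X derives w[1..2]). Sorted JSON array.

CNF form of G:
  S -> T0 A | T1 C | T2 B | c
  A -> a
  B -> T0 T1
  C -> A A | T1 T0 | b
  T0 -> b
  T1 -> a
  T2 -> c

CYK fill, restricted to cells inside w[1..2]:
  [1..1]={A,T1}  "a"  orig:{A}
  [2..2]={C,T0}  "b"  orig:{C}
  [1..2]={C,S}  "ab"

Original NTs in T[1,2] deriving "ab": ["C", "S"]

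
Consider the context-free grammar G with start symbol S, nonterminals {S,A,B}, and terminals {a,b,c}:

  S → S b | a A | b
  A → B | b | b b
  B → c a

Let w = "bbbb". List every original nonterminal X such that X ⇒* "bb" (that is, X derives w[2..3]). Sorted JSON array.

CNF form of G:
  S -> S T0 | T2 A | b
  A -> T0 T0 | T1 T2 | b
  B -> T1 T2
  T0 -> b
  T1 -> c
  T2 -> a

CYK fill — only the sub-triangle for w[2..3]:
  [2..2]={A,S,T0}  "b"  orig:{A,S}
  [3..3]={A,S,T0}  "b"  orig:{A,S}
  [2..3]={A,S}  "bb"

Original NTs in T[2,3] deriving "bb": ["A", "S"]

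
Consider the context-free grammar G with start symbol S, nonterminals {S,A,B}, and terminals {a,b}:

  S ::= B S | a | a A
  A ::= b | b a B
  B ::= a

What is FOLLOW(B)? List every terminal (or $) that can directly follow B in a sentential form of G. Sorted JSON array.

FIRST iteration:
[1]
  A via A→b: +{b}
  B via B→a: +{a}
  S via S→B S: +{a}
  S: {a}  A: {b}  B: {a}
[2] — fixpoint
  S: {a}  A: {b}  B: {a}

FOLLOW sets:
seed FOLLOW(S) with $
[1]
  S→B S: FOLLOW(B) ⊇ FIRST(S) = {a}; new: +{a}
  S→a A: FOLLOW(A) ⊇ FOLLOW(S) ⊇ {$}; new: +{$}
  FOLLOW[S]={$}  FOLLOW[A]={$}  FOLLOW[B]={a}
[2]
  A→b a B: FOLLOW(B) ⊇ FOLLOW(A) ⊇ {$}; new: +{$}
  FOLLOW[S]={$}  FOLLOW[A]={$}  FOLLOW[B]={$,a}
[3] (no change)
  FOLLOW[S]={$}  FOLLOW[A]={$}  FOLLOW[B]={$,a}

FOLLOW(B) = ["$", "a"]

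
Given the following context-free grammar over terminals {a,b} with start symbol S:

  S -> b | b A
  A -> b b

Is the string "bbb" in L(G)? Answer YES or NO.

Convert to CNF:
  S -> T0 A | b
  A -> T0 T0
  T0 -> b

CYK fill:
  cell(0,0) b: {S,T0}  orig:{S}
  cell(1,1) b: {S,T0}  orig:{S}
  cell(2,2) b: {S,T0}  orig:{S}
  cell(0,1) bb: {A}
  cell(1,2) bb: {A}
  cell(0,2) bbb: {S}

S ∈ T[0,2] ⇒ YES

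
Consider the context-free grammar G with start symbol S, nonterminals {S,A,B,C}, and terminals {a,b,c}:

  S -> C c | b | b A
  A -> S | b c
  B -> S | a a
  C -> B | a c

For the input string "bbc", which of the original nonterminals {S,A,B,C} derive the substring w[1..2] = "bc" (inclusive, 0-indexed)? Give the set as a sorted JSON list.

CNF form of G:
  S -> C T0 | T1 A | b
  A -> C T0 | T1 A | T1 T0 | b
  B -> C T0 | T1 A | T2 T2 | b
  C -> C T0 | T1 A | T2 T0 | T2 T2 | b
  T0 -> c
  T1 -> b
  T2 -> a

CYK table (by increasing span) — only the sub-triangle for w[1..2]:
  T[1,1] 'b' = {A,B,C,S,T1}  orig:{A,B,C,S}
  T[2,2] 'c' = {T0}  orig:{}
  T[1,2] 'bc' = {A,B,C,S}

Original NTs in T[1,2] deriving "bc": ["A", "B", "C", "S"]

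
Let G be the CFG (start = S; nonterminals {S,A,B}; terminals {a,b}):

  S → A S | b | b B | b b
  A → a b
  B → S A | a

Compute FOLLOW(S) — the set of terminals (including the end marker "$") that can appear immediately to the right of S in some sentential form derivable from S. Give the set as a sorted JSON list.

FIRST iteration:
iter 1:
  A via A→a b: +{a}
  B via B→a: +{a}
  S via S→A S: +{a}
  S via S→b: +{b}
  FIRST(S)={a,b}  FIRST(A)={a}  FIRST(B)={a}
iter 2:
  B via B→S A: +{b}
  FIRST(S)={a,b}  FIRST(A)={a}  FIRST(B)={a,b}
iter 3: — fixpoint
  FIRST(S)={a,b}  FIRST(A)={a}  FIRST(B)={a,b}

FOLLOW sets:
initialize: $ ∈ FOLLOW(S)
iter 1:
  B→S A: FOLLOW(S) ⊇ FIRST(A) = {a}; new: +{a}
  S→A S: FOLLOW(A) ⊇ FIRST(S) = {a,b}; new: +{a,b}
  S→b B: FOLLOW(B) ⊇ FOLLOW(S) ⊇ {$,a}; new: +{$,a}
  FOLLOW(S)={$,a}  FOLLOW(A)={a,b}  FOLLOW(B)={$,a}
iter 2:
  B→S A: FOLLOW(A) ⊇ FOLLOW(B) ⊇ {$,a}; new: +{$}
  FOLLOW(S)={$,a}  FOLLOW(A)={$,a,b}  FOLLOW(B)={$,a}
iter 3: done
  FOLLOW(S)={$,a}  FOLLOW(A)={$,a,b}  FOLLOW(B)={$,a}

FOLLOW(S) = ["$", "a"]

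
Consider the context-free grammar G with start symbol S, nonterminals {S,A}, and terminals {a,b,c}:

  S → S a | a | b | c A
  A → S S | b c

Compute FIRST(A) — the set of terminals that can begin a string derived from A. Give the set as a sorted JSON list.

Compute FIRST by fixpoint:
iter 1:
  A via A→b c: +{b}
  S via S→a: +{a}
  S via S→b: +{b}
  S via S→c A: +{c}
  FIRST(S)={a,b,c}  FIRST(A)={b}
iter 2:
  A via A→S S: +{a,c}
  FIRST(S)={a,b,c}  FIRST(A)={a,b,c}
iter 3: — fixpoint
  FIRST(S)={a,b,c}  FIRST(A)={a,b,c}

FIRST(A) = ["a", "b", "c"]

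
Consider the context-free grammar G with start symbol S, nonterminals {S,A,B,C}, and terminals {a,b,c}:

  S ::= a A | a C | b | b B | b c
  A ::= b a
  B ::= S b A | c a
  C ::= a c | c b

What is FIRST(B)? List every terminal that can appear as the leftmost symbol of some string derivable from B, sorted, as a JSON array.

FIRST sets, iterate to fixpoint:
iter 1:
  A via A→b a: +{b}
  B via B→c a: +{c}
  C via C→a c: +{a}
  C via C→c b: +{c}
  S via S→a A: +{a}
  S via S→b: +{b}
  FIRST(S)={a,b}  FIRST(A)={b}  FIRST(B)={c}  FIRST(C)={a,c}
iter 2:
  B via B→S b A: +{a,b}
  FIRST(S)={a,b}  FIRST(A)={b}  FIRST(B)={a,b,c}  FIRST(C)={a,c}
iter 3: (stable)
  FIRST(S)={a,b}  FIRST(A)={b}  FIRST(B)={a,b,c}  FIRST(C)={a,c}

FIRST(B) = ["a", "b", "c"]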